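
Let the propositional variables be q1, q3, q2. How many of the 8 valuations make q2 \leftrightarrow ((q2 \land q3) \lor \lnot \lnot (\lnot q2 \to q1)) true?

Initial set: {(q2 \leftrightarrow ((q2 \land q3) \lor \lnot \lnot (\lnot q2 \to q1)))}.
(q2 \leftrightarrow ((q2 \land q3) \lor \lnot \lnot (\lnot q2 \to q1))): β-rule — branch into q2, ((q2 \land q3) \lor \lnot \lnot (\lnot q2 \to q1))  //  \lnot q2, \lnot ((q2 \land q3) \lor \lnot \lnot (\lnot q2 \to q1)).
  branch 1 (add q2, ((q2 \land q3) \lor \lnot \lnot (\lnot q2 \to q1))):
    ((q2 \land q3) \lor \lnot \lnot (\lnot q2 \to q1)): β-rule — branch into (q2 \land q3)  //  \lnot \lnot (\lnot q2 \to q1).
      branch 1.1 (add (q2 \land q3)):
        (q2 \land q3): α-rule — add q2, q3.
        ○ open, literals {q2=T, q3=T}.
      branch 1.2 (add \lnot \lnot (\lnot q2 \to q1)):
        \lnot \lnot (\lnot q2 \to q1): drop double negation, giving (\lnot q2 \to q1).
        (\lnot q2 \to q1): β-rule — branch into \lnot \lnot q2  //  q1.
          branch 1.2.1 (add \lnot \lnot q2):
            ○ open, literals {q2=T}.
          branch 1.2.2 (add q1):
            ○ open, literals {q1=T, q2=T}.
  branch 2 (add \lnot q2, \lnot ((q2 \land q3) \lor \lnot \lnot (\lnot q2 \to q1))):
    \lnot ((q2 \land q3) \lor \lnot \lnot (\lnot q2 \to q1)): α-rule — add \lnot (q2 \land q3), \lnot \lnot \lnot (\lnot q2 \to q1).
    \lnot \lnot \lnot (\lnot q2 \to q1): drop double negation, giving \lnot (\lnot q2 \to q1).
    \lnot (\lnot q2 \to q1): α-rule — add \lnot q2, \lnot q1.
    \lnot (q2 \land q3): β-rule — branch into \lnot q2  //  \lnot q3.
      branch 2.1 (add \lnot q2):
        ○ open, literals {q1=F, q2=F}.
      branch 2.2 (add \lnot q3):
        ○ open, literals {q1=F, q2=F, q3=F}.
0 branches closed, 5 open.
Each open branch fixes some atoms; the unmentioned ones are free. Counting distinct full assignments: branch {q2=T, q3=T} (q1) contributes 2 new; branch {q2=T} (q1, q3) contributes 2 new; branch {q1=T, q2=T} (q3) contributes 0 new; branch {q1=F, q2=F} (q3) contributes 2 new; branch {q1=F, q2=F, q3=F} (none free) contributes 0 new. Total: 6.

6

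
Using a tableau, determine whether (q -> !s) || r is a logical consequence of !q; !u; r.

Initial set: {!q; !u; r; !((q -> !s) || r)}.
!((q -> !s) || r): α-rule — add !(q -> !s), !r.
× closes — contains both r and !r.
All 1 branch closes.
Every branch closed, so the premises entail the conclusion.

Yes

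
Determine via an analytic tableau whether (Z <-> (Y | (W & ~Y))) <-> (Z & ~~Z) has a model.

Initial set: {T ((Z <-> (Y | (W & ~Y))) <-> (Z & ~~Z))}.
T ((Z <-> (Y | (W & ~Y))) <-> (Z & ~~Z)): β-rule — branch into T (Z <-> (Y | (W & ~Y))), T (Z & ~~Z)  //  F (Z <-> (Y | (W & ~Y))), F (Z & ~~Z).
  branch 1 (add T (Z <-> (Y | (W & ~Y))), T (Z & ~~Z)):
    T (Z & ~~Z): α-rule — add T Z, T ~~Z.
    T ~~Z: drop double negation, giving T Z.
    T (Z <-> (Y | (W & ~Y))): β-rule — branch into T Z, T (Y | (W & ~Y))  //  F Z, F (Y | (W & ~Y)).
      branch 1.1 (add T Z, T (Y | (W & ~Y))):
        T (Y | (W & ~Y)): β-rule — branch into T Y  //  T (W & ~Y).
          branch 1.1.1 (add T Y):
            ○ open, literals {Y=true, Z=true}.
          branch 1.1.2 (add T (W & ~Y)):
            T (W & ~Y): α-rule — add T W, T ~Y.
            ○ open, literals {W=true, Y=false, Z=true}.
      branch 1.2 (add F Z, F (Y | (W & ~Y))):
        × closes — contains both Z and ~Z.
  branch 2 (add F (Z <-> (Y | (W & ~Y))), F (Z & ~~Z)):
    F (Z <-> (Y | (W & ~Y))): β-rule — branch into T Z, F (Y | (W & ~Y))  //  F Z, T (Y | (W & ~Y)).
      branch 2.1 (add T Z, F (Y | (W & ~Y))):
        F (Y | (W & ~Y)): α-rule — add F Y, F (W & ~Y).
        F (Z & ~~Z): β-rule — branch into F Z  //  F ~~Z.
          branch 2.1.1 (add F Z):
            × closes — contains both Z and ~Z.
          branch 2.1.2 (add F ~~Z):
            F ~~Z: drop double negation, giving F Z.
            × closes — contains both Z and ~Z.
      branch 2.2 (add F Z, T (Y | (W & ~Y))):
        F (Z & ~~Z): β-rule — branch into F Z  //  F ~~Z.
          branch 2.2.1 (add F Z):
            T (Y | (W & ~Y)): β-rule — branch into T Y  //  T (W & ~Y).
              branch 2.2.1.1 (add T Y):
                ○ open, literals {Y=true, Z=false}.
              branch 2.2.1.2 (add T (W & ~Y)):
                T (W & ~Y): α-rule — add T W, T ~Y.
                ○ open, literals {W=true, Y=false, Z=false}.
          branch 2.2.2 (add F ~~Z):
            F ~~Z: drop double negation, giving F Z.
            T (Y | (W & ~Y)): β-rule — branch into T Y  //  T (W & ~Y).
              branch 2.2.2.1 (add T Y):
                ○ open, literals {Y=true, Z=false}.
              branch 2.2.2.2 (add T (W & ~Y)):
                T (W & ~Y): α-rule — add T W, T ~Y.
                ○ open, literals {W=true, Y=false, Z=false}.
3 branches closed, 6 open.
An open branch gives a satisfying assignment: Y=true, Z=true.

Satisfiable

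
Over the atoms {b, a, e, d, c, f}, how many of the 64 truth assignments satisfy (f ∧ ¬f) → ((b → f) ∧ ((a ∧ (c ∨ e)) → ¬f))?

Initial set: {T ((f ∧ ¬f) → ((b → f) ∧ ((a ∧ (c ∨ e)) → ¬f)))}.
T ((f ∧ ¬f) → ((b → f) ∧ ((a ∧ (c ∨ e)) → ¬f))): β-rule — branch into F (f ∧ ¬f)  //  T ((b → f) ∧ ((a ∧ (c ∨ e)) → ¬f)).
  branch 1 (add F (f ∧ ¬f)):
    F (f ∧ ¬f): β-rule — branch into F f  //  F ¬f.
      branch 1.1 (add F f):
        ○ open, literals {f=false}.
      branch 1.2 (add F ¬f):
        ○ open, literals {f=true}.
  branch 2 (add T ((b → f) ∧ ((a ∧ (c ∨ e)) → ¬f))):
    T ((b → f) ∧ ((a ∧ (c ∨ e)) → ¬f)): α-rule — add T (b → f), T ((a ∧ (c ∨ e)) → ¬f).
    T (b → f): β-rule — branch into F b  //  T f.
      branch 2.1 (add F b):
        T ((a ∧ (c ∨ e)) → ¬f): β-rule — branch into F (a ∧ (c ∨ e))  //  T ¬f.
          branch 2.1.1 (add F (a ∧ (c ∨ e))):
            F (a ∧ (c ∨ e)): β-rule — branch into F a  //  F (c ∨ e).
              branch 2.1.1.1 (add F a):
                ○ open, literals {a=false, b=false}.
              branch 2.1.1.2 (add F (c ∨ e)):
                F (c ∨ e): α-rule — add F c, F e.
                ○ open, literals {b=false, c=false, e=false}.
          branch 2.1.2 (add T ¬f):
            ○ open, literals {b=false, f=false}.
      branch 2.2 (add T f):
        T ((a ∧ (c ∨ e)) → ¬f): β-rule — branch into F (a ∧ (c ∨ e))  //  T ¬f.
          branch 2.2.1 (add F (a ∧ (c ∨ e))):
            F (a ∧ (c ∨ e)): β-rule — branch into F a  //  F (c ∨ e).
              branch 2.2.1.1 (add F a):
                ○ open, literals {a=false, f=true}.
              branch 2.2.1.2 (add F (c ∨ e)):
                F (c ∨ e): α-rule — add F c, F e.
                ○ open, literals {c=false, e=false, f=true}.
          branch 2.2.2 (add T ¬f):
            × closes — contains both f and ¬f.
1 branch closed, 7 open.
Each open branch fixes some atoms; the unmentioned ones are free. Counting distinct full assignments: branch {f=false} (b, a, e, d, c) contributes 32 new; branch {f=true} (b, a, e, d, c) contributes 32 new; branch {a=false, b=false} (e, d, c, f) contributes 0 new; branch {b=false, c=false, e=false} (a, d, f) contributes 0 new; branch {b=false, f=false} (a, e, d, c) contributes 0 new; branch {a=false, f=true} (b, e, d, c) contributes 0 new; branch {c=false, e=false, f=true} (b, a, d) contributes 0 new. Total: 64.

64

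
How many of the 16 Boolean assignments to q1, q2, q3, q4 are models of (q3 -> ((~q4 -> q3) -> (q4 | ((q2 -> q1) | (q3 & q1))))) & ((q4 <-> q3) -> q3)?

Initial set: {T ((q3 -> ((~q4 -> q3) -> (q4 | ((q2 -> q1) | (q3 & q1))))) & ((q4 <-> q3) -> q3))}.
T ((q3 -> ((~q4 -> q3) -> (q4 | ((q2 -> q1) | (q3 & q1))))) & ((q4 <-> q3) -> q3)): α-rule — add T (q3 -> ((~q4 -> q3) -> (q4 | ((q2 -> q1) | (q3 & q1))))), T ((q4 <-> q3) -> q3).
T (q3 -> ((~q4 -> q3) -> (q4 | ((q2 -> q1) | (q3 & q1))))): β-rule — branch into F q3  //  T ((~q4 -> q3) -> (q4 | ((q2 -> q1) | (q3 & q1)))).
  branch 1 (add F q3):
    T ((q4 <-> q3) -> q3): β-rule — branch into F (q4 <-> q3)  //  T q3.
      branch 1.1 (add F (q4 <-> q3)):
        F (q4 <-> q3): β-rule — branch into T q4, F q3  //  F q4, T q3.
          branch 1.1.1 (add T q4, F q3):
            ○ open, literals {q3=F, q4=T}.
          branch 1.1.2 (add F q4, T q3):
            × closes — contains both q3 and ~q3.
      branch 1.2 (add T q3):
        × closes — contains both q3 and ~q3.
  branch 2 (add T ((~q4 -> q3) -> (q4 | ((q2 -> q1) | (q3 & q1))))):
    T ((q4 <-> q3) -> q3): β-rule — branch into F (q4 <-> q3)  //  T q3.
      branch 2.1 (add F (q4 <-> q3)):
        T ((~q4 -> q3) -> (q4 | ((q2 -> q1) | (q3 & q1)))): β-rule — branch into F (~q4 -> q3)  //  T (q4 | ((q2 -> q1) | (q3 & q1))).
          branch 2.1.1 (add F (~q4 -> q3)):
            F (~q4 -> q3): α-rule — add T ~q4, F q3.
            F (q4 <-> q3): β-rule — branch into T q4, F q3  //  F q4, T q3.
              branch 2.1.1.1 (add T q4, F q3):
                × closes — contains both q4 and ~q4.
              branch 2.1.1.2 (add F q4, T q3):
                × closes — contains both q3 and ~q3.
          branch 2.1.2 (add T (q4 | ((q2 -> q1) | (q3 & q1)))):
            F (q4 <-> q3): β-rule — branch into T q4, F q3  //  F q4, T q3.
              branch 2.1.2.1 (add T q4, F q3):
                T (q4 | ((q2 -> q1) | (q3 & q1))): β-rule — branch into T q4  //  T ((q2 -> q1) | (q3 & q1)).
                  branch 2.1.2.1.1 (add T q4):
                    ○ open, literals {q3=F, q4=T}.
                  branch 2.1.2.1.2 (add T ((q2 -> q1) | (q3 & q1))):
                    T ((q2 -> q1) | (q3 & q1)): β-rule — branch into T (q2 -> q1)  //  T (q3 & q1).
                      branch 2.1.2.1.2.1 (add T (q2 -> q1)):
                        T (q2 -> q1): β-rule — branch into F q2  //  T q1.
                          branch 2.1.2.1.2.1.1 (add F q2):
                            ○ open, literals {q2=F, q3=F, q4=T}.
                          branch 2.1.2.1.2.1.2 (add T q1):
                            ○ open, literals {q1=T, q3=F, q4=T}.
                      branch 2.1.2.1.2.2 (add T (q3 & q1)):
                        T (q3 & q1): α-rule — add T q3, T q1.
                        × closes — contains both q3 and ~q3.
              branch 2.1.2.2 (add F q4, T q3):
                T (q4 | ((q2 -> q1) | (q3 & q1))): β-rule — branch into T q4  //  T ((q2 -> q1) | (q3 & q1)).
                  branch 2.1.2.2.1 (add T q4):
                    × closes — contains both q4 and ~q4.
                  branch 2.1.2.2.2 (add T ((q2 -> q1) | (q3 & q1))):
                    T ((q2 -> q1) | (q3 & q1)): β-rule — branch into T (q2 -> q1)  //  T (q3 & q1).
                      branch 2.1.2.2.2.1 (add T (q2 -> q1)):
                        T (q2 -> q1): β-rule — branch into F q2  //  T q1.
                          branch 2.1.2.2.2.1.1 (add F q2):
                            ○ open, literals {q2=F, q3=T, q4=F}.
                          branch 2.1.2.2.2.1.2 (add T q1):
                            ○ open, literals {q1=T, q3=T, q4=F}.
                      branch 2.1.2.2.2.2 (add T (q3 & q1)):
                        T (q3 & q1): α-rule — add T q3, T q1.
                        ○ open, literals {q1=T, q3=T, q4=F}.
      branch 2.2 (add T q3):
        T ((~q4 -> q3) -> (q4 | ((q2 -> q1) | (q3 & q1)))): β-rule — branch into F (~q4 -> q3)  //  T (q4 | ((q2 -> q1) | (q3 & q1))).
          branch 2.2.1 (add F (~q4 -> q3)):
            F (~q4 -> q3): α-rule — add T ~q4, F q3.
            × closes — contains both q3 and ~q3.
          branch 2.2.2 (add T (q4 | ((q2 -> q1) | (q3 & q1)))):
            T (q4 | ((q2 -> q1) | (q3 & q1))): β-rule — branch into T q4  //  T ((q2 -> q1) | (q3 & q1)).
              branch 2.2.2.1 (add T q4):
                ○ open, literals {q3=T, q4=T}.
              branch 2.2.2.2 (add T ((q2 -> q1) | (q3 & q1))):
                T ((q2 -> q1) | (q3 & q1)): β-rule — branch into T (q2 -> q1)  //  T (q3 & q1).
                  branch 2.2.2.2.1 (add T (q2 -> q1)):
                    T (q2 -> q1): β-rule — branch into F q2  //  T q1.
                      branch 2.2.2.2.1.1 (add F q2):
                        ○ open, literals {q2=F, q3=T}.
                      branch 2.2.2.2.1.2 (add T q1):
                        ○ open, literals {q1=T, q3=T}.
                  branch 2.2.2.2.2 (add T (q3 & q1)):
                    T (q3 & q1): α-rule — add T q3, T q1.
                    ○ open, literals {q1=T, q3=T}.
7 branches closed, 11 open.
Each open branch fixes some atoms; the unmentioned ones are free. Counting distinct full assignments: branch {q3=F, q4=T} (q1, q2) contributes 4 new; branch {q3=F, q4=T} (q1, q2) contributes 0 new; branch {q2=F, q3=F, q4=T} (q1) contributes 0 new; branch {q1=T, q3=F, q4=T} (q2) contributes 0 new; branch {q2=F, q3=T, q4=F} (q1) contributes 2 new; branch {q1=T, q3=T, q4=F} (q2) contributes 1 new; branch {q1=T, q3=T, q4=F} (q2) contributes 0 new; branch {q3=T, q4=T} (q1, q2) contributes 4 new; branch {q2=F, q3=T} (q1, q4) contributes 0 new; branch {q1=T, q3=T} (q2, q4) contributes 0 new; branch {q1=T, q3=T} (q2, q4) contributes 0 new. Total: 11.

11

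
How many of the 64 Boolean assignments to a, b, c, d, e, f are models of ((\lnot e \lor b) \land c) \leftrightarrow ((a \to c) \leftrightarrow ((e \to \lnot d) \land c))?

Initial set: {(((\lnot e \lor b) \land c) \leftrightarrow ((a \to c) \leftrightarrow ((e \to \lnot d) \land c)))}.
(((\lnot e \lor b) \land c) \leftrightarrow ((a \to c) \leftrightarrow ((e \to \lnot d) \land c))): β-rule — branch into ((\lnot e \lor b) \land c), ((a \to c) \leftrightarrow ((e \to \lnot d) \land c))  //  \lnot ((\lnot e \lor b) \land c), \lnot ((a \to c) \leftrightarrow ((e \to \lnot d) \land c)).
  branch 1 (add ((\lnot e \lor b) \land c), ((a \to c) \leftrightarrow ((e \to \lnot d) \land c))):
    ((\lnot e \lor b) \land c): α-rule — add (\lnot e \lor b), c.
    ((a \to c) \leftrightarrow ((e \to \lnot d) \land c)): β-rule — branch into (a \to c), ((e \to \lnot d) \land c)  //  \lnot (a \to c), \lnot ((e \to \lnot d) \land c).
      branch 1.1 (add (a \to c), ((e \to \lnot d) \land c)):
        ((e \to \lnot d) \land c): α-rule — add (e \to \lnot d), c.
        (\lnot e \lor b): β-rule — branch into \lnot e  //  b.
          branch 1.1.1 (add \lnot e):
            (a \to c): β-rule — branch into \lnot a  //  c.
              branch 1.1.1.1 (add \lnot a):
                (e \to \lnot d): β-rule — branch into \lnot e  //  \lnot d.
                  branch 1.1.1.1.1 (add \lnot e):
                    ○ open, literals {a=false, c=true, e=false}.
                  branch 1.1.1.1.2 (add \lnot d):
                    ○ open, literals {a=false, c=true, d=false, e=false}.
              branch 1.1.1.2 (add c):
                (e \to \lnot d): β-rule — branch into \lnot e  //  \lnot d.
                  branch 1.1.1.2.1 (add \lnot e):
                    ○ open, literals {c=true, e=false}.
                  branch 1.1.1.2.2 (add \lnot d):
                    ○ open, literals {c=true, d=false, e=false}.
          branch 1.1.2 (add b):
            (a \to c): β-rule — branch into \lnot a  //  c.
              branch 1.1.2.1 (add \lnot a):
                (e \to \lnot d): β-rule — branch into \lnot e  //  \lnot d.
                  branch 1.1.2.1.1 (add \lnot e):
                    ○ open, literals {a=false, b=true, c=true, e=false}.
                  branch 1.1.2.1.2 (add \lnot d):
                    ○ open, literals {a=false, b=true, c=true, d=false}.
              branch 1.1.2.2 (add c):
                (e \to \lnot d): β-rule — branch into \lnot e  //  \lnot d.
                  branch 1.1.2.2.1 (add \lnot e):
                    ○ open, literals {b=true, c=true, e=false}.
                  branch 1.1.2.2.2 (add \lnot d):
                    ○ open, literals {b=true, c=true, d=false}.
      branch 1.2 (add \lnot (a \to c), \lnot ((e \to \lnot d) \land c)):
        \lnot (a \to c): α-rule — add a, \lnot c.
        × closes — contains both c and \lnot c.
  branch 2 (add \lnot ((\lnot e \lor b) \land c), \lnot ((a \to c) \leftrightarrow ((e \to \lnot d) \land c))):
    \lnot ((\lnot e \lor b) \land c): β-rule — branch into \lnot (\lnot e \lor b)  //  \lnot c.
      branch 2.1 (add \lnot (\lnot e \lor b)):
        \lnot (\lnot e \lor b): α-rule — add \lnot \lnot e, \lnot b.
        \lnot ((a \to c) \leftrightarrow ((e \to \lnot d) \land c)): β-rule — branch into (a \to c), \lnot ((e \to \lnot d) \land c)  //  \lnot (a \to c), ((e \to \lnot d) \land c).
          branch 2.1.1 (add (a \to c), \lnot ((e \to \lnot d) \land c)):
            (a \to c): β-rule — branch into \lnot a  //  c.
              branch 2.1.1.1 (add \lnot a):
                \lnot ((e \to \lnot d) \land c): β-rule — branch into \lnot (e \to \lnot d)  //  \lnot c.
                  branch 2.1.1.1.1 (add \lnot (e \to \lnot d)):
                    \lnot (e \to \lnot d): α-rule — add e, \lnot \lnot d.
                    ○ open, literals {a=false, b=false, d=true, e=true}.
                  branch 2.1.1.1.2 (add \lnot c):
                    ○ open, literals {a=false, b=false, c=false, e=true}.
              branch 2.1.1.2 (add c):
                \lnot ((e \to \lnot d) \land c): β-rule — branch into \lnot (e \to \lnot d)  //  \lnot c.
                  branch 2.1.1.2.1 (add \lnot (e \to \lnot d)):
                    \lnot (e \to \lnot d): α-rule — add e, \lnot \lnot d.
                    ○ open, literals {b=false, c=true, d=true, e=true}.
                  branch 2.1.1.2.2 (add \lnot c):
                    × closes — contains both c and \lnot c.
          branch 2.1.2 (add \lnot (a \to c), ((e \to \lnot d) \land c)):
            \lnot (a \to c): α-rule — add a, \lnot c.
            ((e \to \lnot d) \land c): α-rule — add (e \to \lnot d), c.
            × closes — contains both c and \lnot c.
      branch 2.2 (add \lnot c):
        \lnot ((a \to c) \leftrightarrow ((e \to \lnot d) \land c)): β-rule — branch into (a \to c), \lnot ((e \to \lnot d) \land c)  //  \lnot (a \to c), ((e \to \lnot d) \land c).
          branch 2.2.1 (add (a \to c), \lnot ((e \to \lnot d) \land c)):
            (a \to c): β-rule — branch into \lnot a  //  c.
              branch 2.2.1.1 (add \lnot a):
                \lnot ((e \to \lnot d) \land c): β-rule — branch into \lnot (e \to \lnot d)  //  \lnot c.
                  branch 2.2.1.1.1 (add \lnot (e \to \lnot d)):
                    \lnot (e \to \lnot d): α-rule — add e, \lnot \lnot d.
                    ○ open, literals {a=false, c=false, d=true, e=true}.
                  branch 2.2.1.1.2 (add \lnot c):
                    ○ open, literals {a=false, c=false}.
              branch 2.2.1.2 (add c):
                × closes — contains both c and \lnot c.
          branch 2.2.2 (add \lnot (a \to c), ((e \to \lnot d) \land c)):
            \lnot (a \to c): α-rule — add a, \lnot c.
            ((e \to \lnot d) \land c): α-rule — add (e \to \lnot d), c.
            × closes — contains both c and \lnot c.
5 branches closed, 13 open.
Each open branch fixes some atoms; the unmentioned ones are free. Counting distinct full assignments: branch {a=false, c=true, e=false} (b, d, f) contributes 8 new; branch {a=false, c=true, d=false, e=false} (b, f) contributes 0 new; branch {c=true, e=false} (a, b, d, f) contributes 8 new; branch {c=true, d=false, e=false} (a, b, f) contributes 0 new; branch {a=false, b=true, c=true, e=false} (d, f) contributes 0 new; branch {a=false, b=true, c=true, d=false} (e, f) contributes 2 new; branch {b=true, c=true, e=false} (a, d, f) contributes 0 new; branch {b=true, c=true, d=false} (a, e, f) contributes 2 new; branch {a=false, b=false, d=true, e=true} (c, f) contributes 4 new; branch {a=false, b=false, c=false, e=true} (d, f) contributes 2 new; branch {b=false, c=true, d=true, e=true} (a, f) contributes 2 new; branch {a=false, c=false, d=true, e=true} (b, f) contributes 2 new; branch {a=false, c=false} (b, d, e, f) contributes 10 new. Total: 40.

40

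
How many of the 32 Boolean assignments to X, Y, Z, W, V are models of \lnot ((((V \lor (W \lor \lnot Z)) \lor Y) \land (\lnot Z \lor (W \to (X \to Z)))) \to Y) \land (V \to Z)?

Initial set: {(\lnot ((((V \lor (W \lor \lnot Z)) \lor Y) \land (\lnot Z \lor (W \to (X \to Z)))) \to Y) \land (V \to Z))}.
(\lnot ((((V \lor (W \lor \lnot Z)) \lor Y) \land (\lnot Z \lor (W \to (X \to Z)))) \to Y) \land (V \to Z)): α-rule — add \lnot ((((V \lor (W \lor \lnot Z)) \lor Y) \land (\lnot Z \lor (W \to (X \to Z)))) \to Y), (V \to Z).
\lnot ((((V \lor (W \lor \lnot Z)) \lor Y) \land (\lnot Z \lor (W \to (X \to Z)))) \to Y): α-rule — add (((V \lor (W \lor \lnot Z)) \lor Y) \land (\lnot Z \lor (W \to (X \to Z)))), \lnot Y.
(((V \lor (W \lor \lnot Z)) \lor Y) \land (\lnot Z \lor (W \to (X \to Z)))): α-rule — add ((V \lor (W \lor \lnot Z)) \lor Y), (\lnot Z \lor (W \to (X \to Z))).
(V \to Z): β-rule — branch into \lnot V  //  Z.
  branch 1 (add \lnot V):
    ((V \lor (W \lor \lnot Z)) \lor Y): β-rule — branch into (V \lor (W \lor \lnot Z))  //  Y.
      branch 1.1 (add (V \lor (W \lor \lnot Z))):
        (\lnot Z \lor (W \to (X \to Z))): β-rule — branch into \lnot Z  //  (W \to (X \to Z)).
          branch 1.1.1 (add \lnot Z):
            (V \lor (W \lor \lnot Z)): β-rule — branch into V  //  (W \lor \lnot Z).
              branch 1.1.1.1 (add V):
                × closes — contains both V and \lnot V.
              branch 1.1.1.2 (add (W \lor \lnot Z)):
                (W \lor \lnot Z): β-rule — branch into W  //  \lnot Z.
                  branch 1.1.1.2.1 (add W):
                    ○ open, literals {V=false, W=true, Y=false, Z=false}.
                  branch 1.1.1.2.2 (add \lnot Z):
                    ○ open, literals {V=false, Y=false, Z=false}.
          branch 1.1.2 (add (W \to (X \to Z))):
            (V \lor (W \lor \lnot Z)): β-rule — branch into V  //  (W \lor \lnot Z).
              branch 1.1.2.1 (add V):
                × closes — contains both V and \lnot V.
              branch 1.1.2.2 (add (W \lor \lnot Z)):
                (W \to (X \to Z)): β-rule — branch into \lnot W  //  (X \to Z).
                  branch 1.1.2.2.1 (add \lnot W):
                    (W \lor \lnot Z): β-rule — branch into W  //  \lnot Z.
                      branch 1.1.2.2.1.1 (add W):
                        × closes — contains both W and \lnot W.
                      branch 1.1.2.2.1.2 (add \lnot Z):
                        ○ open, literals {V=false, W=false, Y=false, Z=false}.
                  branch 1.1.2.2.2 (add (X \to Z)):
                    (W \lor \lnot Z): β-rule — branch into W  //  \lnot Z.
                      branch 1.1.2.2.2.1 (add W):
                        (X \to Z): β-rule — branch into \lnot X  //  Z.
                          branch 1.1.2.2.2.1.1 (add \lnot X):
                            ○ open, literals {V=false, W=true, X=false, Y=false}.
                          branch 1.1.2.2.2.1.2 (add Z):
                            ○ open, literals {V=false, W=true, Y=false, Z=true}.
                      branch 1.1.2.2.2.2 (add \lnot Z):
                        (X \to Z): β-rule — branch into \lnot X  //  Z.
                          branch 1.1.2.2.2.2.1 (add \lnot X):
                            ○ open, literals {V=false, X=false, Y=false, Z=false}.
                          branch 1.1.2.2.2.2.2 (add Z):
                            × closes — contains both Z and \lnot Z.
      branch 1.2 (add Y):
        × closes — contains both Y and \lnot Y.
  branch 2 (add Z):
    ((V \lor (W \lor \lnot Z)) \lor Y): β-rule — branch into (V \lor (W \lor \lnot Z))  //  Y.
      branch 2.1 (add (V \lor (W \lor \lnot Z))):
        (\lnot Z \lor (W \to (X \to Z))): β-rule — branch into \lnot Z  //  (W \to (X \to Z)).
          branch 2.1.1 (add \lnot Z):
            × closes — contains both Z and \lnot Z.
          branch 2.1.2 (add (W \to (X \to Z))):
            (V \lor (W \lor \lnot Z)): β-rule — branch into V  //  (W \lor \lnot Z).
              branch 2.1.2.1 (add V):
                (W \to (X \to Z)): β-rule — branch into \lnot W  //  (X \to Z).
                  branch 2.1.2.1.1 (add \lnot W):
                    ○ open, literals {V=true, W=false, Y=false, Z=true}.
                  branch 2.1.2.1.2 (add (X \to Z)):
                    (X \to Z): β-rule — branch into \lnot X  //  Z.
                      branch 2.1.2.1.2.1 (add \lnot X):
                        ○ open, literals {V=true, X=false, Y=false, Z=true}.
                      branch 2.1.2.1.2.2 (add Z):
                        ○ open, literals {V=true, Y=false, Z=true}.
              branch 2.1.2.2 (add (W \lor \lnot Z)):
                (W \to (X \to Z)): β-rule — branch into \lnot W  //  (X \to Z).
                  branch 2.1.2.2.1 (add \lnot W):
                    (W \lor \lnot Z): β-rule — branch into W  //  \lnot Z.
                      branch 2.1.2.2.1.1 (add W):
                        × closes — contains both W and \lnot W.
                      branch 2.1.2.2.1.2 (add \lnot Z):
                        × closes — contains both Z and \lnot Z.
                  branch 2.1.2.2.2 (add (X \to Z)):
                    (W \lor \lnot Z): β-rule — branch into W  //  \lnot Z.
                      branch 2.1.2.2.2.1 (add W):
                        (X \to Z): β-rule — branch into \lnot X  //  Z.
                          branch 2.1.2.2.2.1.1 (add \lnot X):
                            ○ open, literals {W=true, X=false, Y=false, Z=true}.
                          branch 2.1.2.2.2.1.2 (add Z):
                            ○ open, literals {W=true, Y=false, Z=true}.
                      branch 2.1.2.2.2.2 (add \lnot Z):
                        × closes — contains both Z and \lnot Z.
      branch 2.2 (add Y):
        × closes — contains both Y and \lnot Y.
10 branches closed, 11 open.
Each open branch fixes some atoms; the unmentioned ones are free. Counting distinct full assignments: branch {V=false, W=true, Y=false, Z=false} (X) contributes 2 new; branch {V=false, Y=false, Z=false} (X, W) contributes 2 new; branch {V=false, W=false, Y=false, Z=false} (X) contributes 0 new; branch {V=false, W=true, X=false, Y=false} (Z) contributes 1 new; branch {V=false, W=true, Y=false, Z=true} (X) contributes 1 new; branch {V=false, X=false, Y=false, Z=false} (W) contributes 0 new; branch {V=true, W=false, Y=false, Z=true} (X) contributes 2 new; branch {V=true, X=false, Y=false, Z=true} (W) contributes 1 new; branch {V=true, Y=false, Z=true} (X, W) contributes 1 new; branch {W=true, X=false, Y=false, Z=true} (V) contributes 0 new; branch {W=true, Y=false, Z=true} (X, V) contributes 0 new. Total: 10.

10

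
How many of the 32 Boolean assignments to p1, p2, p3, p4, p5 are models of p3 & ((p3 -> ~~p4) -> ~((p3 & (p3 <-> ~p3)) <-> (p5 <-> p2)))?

12

Initial set: {(p3 & ((p3 -> ~~p4) -> ~((p3 & (p3 <-> ~p3)) <-> (p5 <-> p2))))}.
(p3 & ((p3 -> ~~p4) -> ~((p3 & (p3 <-> ~p3)) <-> (p5 <-> p2)))): α-rule — add p3, ((p3 -> ~~p4) -> ~((p3 & (p3 <-> ~p3)) <-> (p5 <-> p2))).
((p3 -> ~~p4) -> ~((p3 & (p3 <-> ~p3)) <-> (p5 <-> p2))): β-rule — branch into ~(p3 -> ~~p4)  //  ~((p3 & (p3 <-> ~p3)) <-> (p5 <-> p2)).
  branch 1 (add ~(p3 -> ~~p4)):
    ~(p3 -> ~~p4): α-rule — add p3, ~~~p4.
    ~~~p4: drop double negation, giving ~p4.
    ○ open, literals {p3=1, p4=0}.
  branch 2 (add ~((p3 & (p3 <-> ~p3)) <-> (p5 <-> p2))):
    ~((p3 & (p3 <-> ~p3)) <-> (p5 <-> p2)): β-rule — branch into (p3 & (p3 <-> ~p3)), ~(p5 <-> p2)  //  ~(p3 & (p3 <-> ~p3)), (p5 <-> p2).
      branch 2.1 (add (p3 & (p3 <-> ~p3)), ~(p5 <-> p2)):
        (p3 & (p3 <-> ~p3)): α-rule — add p3, (p3 <-> ~p3).
        ~(p5 <-> p2): β-rule — branch into p5, ~p2  //  ~p5, p2.
          branch 2.1.1 (add p5, ~p2):
            (p3 <-> ~p3): β-rule — branch into p3, ~p3  //  ~p3, ~~p3.
              branch 2.1.1.1 (add p3, ~p3):
                × closes — contains both p3 and ~p3.
              branch 2.1.1.2 (add ~p3, ~~p3):
                × closes — contains both p3 and ~p3.
          branch 2.1.2 (add ~p5, p2):
            (p3 <-> ~p3): β-rule — branch into p3, ~p3  //  ~p3, ~~p3.
              branch 2.1.2.1 (add p3, ~p3):
                × closes — contains both p3 and ~p3.
              branch 2.1.2.2 (add ~p3, ~~p3):
                × closes — contains both p3 and ~p3.
      branch 2.2 (add ~(p3 & (p3 <-> ~p3)), (p5 <-> p2)):
        ~(p3 & (p3 <-> ~p3)): β-rule — branch into ~p3  //  ~(p3 <-> ~p3).
          branch 2.2.1 (add ~p3):
            × closes — contains both p3 and ~p3.
          branch 2.2.2 (add ~(p3 <-> ~p3)):
            (p5 <-> p2): β-rule — branch into p5, p2  //  ~p5, ~p2.
              branch 2.2.2.1 (add p5, p2):
                ~(p3 <-> ~p3): β-rule — branch into p3, ~~p3  //  ~p3, ~p3.
                  branch 2.2.2.1.1 (add p3, ~~p3):
                    ○ open, literals {p2=1, p3=1, p5=1}.
                  branch 2.2.2.1.2 (add ~p3, ~p3):
                    × closes — contains both p3 and ~p3.
              branch 2.2.2.2 (add ~p5, ~p2):
                ~(p3 <-> ~p3): β-rule — branch into p3, ~~p3  //  ~p3, ~p3.
                  branch 2.2.2.2.1 (add p3, ~~p3):
                    ○ open, literals {p2=0, p3=1, p5=0}.
                  branch 2.2.2.2.2 (add ~p3, ~p3):
                    × closes — contains both p3 and ~p3.
7 branches closed, 3 open.
Each open branch fixes some atoms; the unmentioned ones are free. Counting distinct full assignments: branch {p3=1, p4=0} (p1, p2, p5) contributes 8 new; branch {p2=1, p3=1, p5=1} (p1, p4) contributes 2 new; branch {p2=0, p3=1, p5=0} (p1, p4) contributes 2 new. Total: 12.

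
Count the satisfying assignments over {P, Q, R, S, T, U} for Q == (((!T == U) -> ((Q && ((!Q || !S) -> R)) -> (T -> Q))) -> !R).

32

Initial set: {(Q == (((!T == U) -> ((Q && ((!Q || !S) -> R)) -> (T -> Q))) -> !R))}.
(Q == (((!T == U) -> ((Q && ((!Q || !S) -> R)) -> (T -> Q))) -> !R)): β-rule — branch into Q, (((!T == U) -> ((Q && ((!Q || !S) -> R)) -> (T -> Q))) -> !R)  //  !Q, !(((!T == U) -> ((Q && ((!Q || !S) -> R)) -> (T -> Q))) -> !R).
  branch 1 (add Q, (((!T == U) -> ((Q && ((!Q || !S) -> R)) -> (T -> Q))) -> !R)):
    (((!T == U) -> ((Q && ((!Q || !S) -> R)) -> (T -> Q))) -> !R): β-rule — branch into !((!T == U) -> ((Q && ((!Q || !S) -> R)) -> (T -> Q)))  //  !R.
      branch 1.1 (add !((!T == U) -> ((Q && ((!Q || !S) -> R)) -> (T -> Q)))):
        !((!T == U) -> ((Q && ((!Q || !S) -> R)) -> (T -> Q))): α-rule — add (!T == U), !((Q && ((!Q || !S) -> R)) -> (T -> Q)).
        !((Q && ((!Q || !S) -> R)) -> (T -> Q)): α-rule — add (Q && ((!Q || !S) -> R)), !(T -> Q).
        (Q && ((!Q || !S) -> R)): α-rule — add Q, ((!Q || !S) -> R).
        !(T -> Q): α-rule — add T, !Q.
        × closes — contains both Q and !Q.
      branch 1.2 (add !R):
        ○ open, literals {Q=1, R=0}.
  branch 2 (add !Q, !(((!T == U) -> ((Q && ((!Q || !S) -> R)) -> (T -> Q))) -> !R)):
    !(((!T == U) -> ((Q && ((!Q || !S) -> R)) -> (T -> Q))) -> !R): α-rule — add ((!T == U) -> ((Q && ((!Q || !S) -> R)) -> (T -> Q))), !!R.
    ((!T == U) -> ((Q && ((!Q || !S) -> R)) -> (T -> Q))): β-rule — branch into !(!T == U)  //  ((Q && ((!Q || !S) -> R)) -> (T -> Q)).
      branch 2.1 (add !(!T == U)):
        !(!T == U): β-rule — branch into !T, !U  //  !!T, U.
          branch 2.1.1 (add !T, !U):
            ○ open, literals {Q=0, R=1, T=0, U=0}.
          branch 2.1.2 (add !!T, U):
            ○ open, literals {Q=0, R=1, T=1, U=1}.
      branch 2.2 (add ((Q && ((!Q || !S) -> R)) -> (T -> Q))):
        ((Q && ((!Q || !S) -> R)) -> (T -> Q)): β-rule — branch into !(Q && ((!Q || !S) -> R))  //  (T -> Q).
          branch 2.2.1 (add !(Q && ((!Q || !S) -> R))):
            !(Q && ((!Q || !S) -> R)): β-rule — branch into !Q  //  !((!Q || !S) -> R).
              branch 2.2.1.1 (add !Q):
                ○ open, literals {Q=0, R=1}.
              branch 2.2.1.2 (add !((!Q || !S) -> R)):
                !((!Q || !S) -> R): α-rule — add (!Q || !S), !R.
                × closes — contains both R and !R.
          branch 2.2.2 (add (T -> Q)):
            (T -> Q): β-rule — branch into !T  //  Q.
              branch 2.2.2.1 (add !T):
                ○ open, literals {Q=0, R=1, T=0}.
              branch 2.2.2.2 (add Q):
                × closes — contains both Q and !Q.
3 branches closed, 5 open.
Each open branch fixes some atoms; the unmentioned ones are free. Counting distinct full assignments: branch {Q=1, R=0} (P, S, T, U) contributes 16 new; branch {Q=0, R=1, T=0, U=0} (P, S) contributes 4 new; branch {Q=0, R=1, T=1, U=1} (P, S) contributes 4 new; branch {Q=0, R=1} (P, S, T, U) contributes 8 new; branch {Q=0, R=1, T=0} (P, S, U) contributes 0 new. Total: 32.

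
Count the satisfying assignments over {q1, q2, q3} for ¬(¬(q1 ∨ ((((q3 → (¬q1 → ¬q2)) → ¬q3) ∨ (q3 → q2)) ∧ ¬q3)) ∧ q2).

Initial set: {¬(¬(q1 ∨ ((((q3 → (¬q1 → ¬q2)) → ¬q3) ∨ (q3 → q2)) ∧ ¬q3)) ∧ q2)}.
¬(¬(q1 ∨ ((((q3 → (¬q1 → ¬q2)) → ¬q3) ∨ (q3 → q2)) ∧ ¬q3)) ∧ q2): β-rule — branch into ¬¬(q1 ∨ ((((q3 → (¬q1 → ¬q2)) → ¬q3) ∨ (q3 → q2)) ∧ ¬q3))  //  ¬q2.
  branch 1 (add ¬¬(q1 ∨ ((((q3 → (¬q1 → ¬q2)) → ¬q3) ∨ (q3 → q2)) ∧ ¬q3))):
    ¬¬(q1 ∨ ((((q3 → (¬q1 → ¬q2)) → ¬q3) ∨ (q3 → q2)) ∧ ¬q3)): β-rule — branch into q1  //  ((((q3 → (¬q1 → ¬q2)) → ¬q3) ∨ (q3 → q2)) ∧ ¬q3).
      branch 1.1 (add q1):
        ○ open, literals {q1=1}.
      branch 1.2 (add ((((q3 → (¬q1 → ¬q2)) → ¬q3) ∨ (q3 → q2)) ∧ ¬q3)):
        ((((q3 → (¬q1 → ¬q2)) → ¬q3) ∨ (q3 → q2)) ∧ ¬q3): α-rule — add (((q3 → (¬q1 → ¬q2)) → ¬q3) ∨ (q3 → q2)), ¬q3.
        (((q3 → (¬q1 → ¬q2)) → ¬q3) ∨ (q3 → q2)): β-rule — branch into ((q3 → (¬q1 → ¬q2)) → ¬q3)  //  (q3 → q2).
          branch 1.2.1 (add ((q3 → (¬q1 → ¬q2)) → ¬q3)):
            ((q3 → (¬q1 → ¬q2)) → ¬q3): β-rule — branch into ¬(q3 → (¬q1 → ¬q2))  //  ¬q3.
              branch 1.2.1.1 (add ¬(q3 → (¬q1 → ¬q2))):
                ¬(q3 → (¬q1 → ¬q2)): α-rule — add q3, ¬(¬q1 → ¬q2).
                × closes — contains both q3 and ¬q3.
              branch 1.2.1.2 (add ¬q3):
                ○ open, literals {q3=0}.
          branch 1.2.2 (add (q3 → q2)):
            (q3 → q2): β-rule — branch into ¬q3  //  q2.
              branch 1.2.2.1 (add ¬q3):
                ○ open, literals {q3=0}.
              branch 1.2.2.2 (add q2):
                ○ open, literals {q2=1, q3=0}.
  branch 2 (add ¬q2):
    ○ open, literals {q2=0}.
1 branch closed, 5 open.
Each open branch fixes some atoms; the unmentioned ones are free. Counting distinct full assignments: branch {q1=1} (q2, q3) contributes 4 new; branch {q3=0} (q1, q2) contributes 2 new; branch {q3=0} (q1, q2) contributes 0 new; branch {q2=1, q3=0} (q1) contributes 0 new; branch {q2=0} (q1, q3) contributes 1 new. Total: 7.

7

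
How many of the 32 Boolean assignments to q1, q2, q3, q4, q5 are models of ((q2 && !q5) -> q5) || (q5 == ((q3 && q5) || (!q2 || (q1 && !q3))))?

Initial set: {(((q2 && !q5) -> q5) || (q5 == ((q3 && q5) || (!q2 || (q1 && !q3)))))}.
(((q2 && !q5) -> q5) || (q5 == ((q3 && q5) || (!q2 || (q1 && !q3))))): β-rule — branch into ((q2 && !q5) -> q5)  //  (q5 == ((q3 && q5) || (!q2 || (q1 && !q3)))).
  branch 1 (add ((q2 && !q5) -> q5)):
    ((q2 && !q5) -> q5): β-rule — branch into !(q2 && !q5)  //  q5.
      branch 1.1 (add !(q2 && !q5)):
        !(q2 && !q5): β-rule — branch into !q2  //  !!q5.
          branch 1.1.1 (add !q2):
            ○ open, literals {q2=false}.
          branch 1.1.2 (add !!q5):
            ○ open, literals {q5=true}.
      branch 1.2 (add q5):
        ○ open, literals {q5=true}.
  branch 2 (add (q5 == ((q3 && q5) || (!q2 || (q1 && !q3))))):
    (q5 == ((q3 && q5) || (!q2 || (q1 && !q3)))): β-rule — branch into q5, ((q3 && q5) || (!q2 || (q1 && !q3)))  //  !q5, !((q3 && q5) || (!q2 || (q1 && !q3))).
      branch 2.1 (add q5, ((q3 && q5) || (!q2 || (q1 && !q3)))):
        ((q3 && q5) || (!q2 || (q1 && !q3))): β-rule — branch into (q3 && q5)  //  (!q2 || (q1 && !q3)).
          branch 2.1.1 (add (q3 && q5)):
            (q3 && q5): α-rule — add q3, q5.
            ○ open, literals {q3=true, q5=true}.
          branch 2.1.2 (add (!q2 || (q1 && !q3))):
            (!q2 || (q1 && !q3)): β-rule — branch into !q2  //  (q1 && !q3).
              branch 2.1.2.1 (add !q2):
                ○ open, literals {q2=false, q5=true}.
              branch 2.1.2.2 (add (q1 && !q3)):
                (q1 && !q3): α-rule — add q1, !q3.
                ○ open, literals {q1=true, q3=false, q5=true}.
      branch 2.2 (add !q5, !((q3 && q5) || (!q2 || (q1 && !q3)))):
        !((q3 && q5) || (!q2 || (q1 && !q3))): α-rule — add !(q3 && q5), !(!q2 || (q1 && !q3)).
        !(!q2 || (q1 && !q3)): α-rule — add !!q2, !(q1 && !q3).
        !(q3 && q5): β-rule — branch into !q3  //  !q5.
          branch 2.2.1 (add !q3):
            !(q1 && !q3): β-rule — branch into !q1  //  !!q3.
              branch 2.2.1.1 (add !q1):
                ○ open, literals {q1=false, q2=true, q3=false, q5=false}.
              branch 2.2.1.2 (add !!q3):
                × closes — contains both q3 and !q3.
          branch 2.2.2 (add !q5):
            !(q1 && !q3): β-rule — branch into !q1  //  !!q3.
              branch 2.2.2.1 (add !q1):
                ○ open, literals {q1=false, q2=true, q5=false}.
              branch 2.2.2.2 (add !!q3):
                ○ open, literals {q2=true, q3=true, q5=false}.
1 branch closed, 9 open.
Each open branch fixes some atoms; the unmentioned ones are free. Counting distinct full assignments: branch {q2=false} (q1, q3, q4, q5) contributes 16 new; branch {q5=true} (q1, q2, q3, q4) contributes 8 new; branch {q5=true} (q1, q2, q3, q4) contributes 0 new; branch {q3=true, q5=true} (q1, q2, q4) contributes 0 new; branch {q2=false, q5=true} (q1, q3, q4) contributes 0 new; branch {q1=true, q3=false, q5=true} (q2, q4) contributes 0 new; branch {q1=false, q2=true, q3=false, q5=false} (q4) contributes 2 new; branch {q1=false, q2=true, q5=false} (q3, q4) contributes 2 new; branch {q2=true, q3=true, q5=false} (q1, q4) contributes 2 new. Total: 30.

30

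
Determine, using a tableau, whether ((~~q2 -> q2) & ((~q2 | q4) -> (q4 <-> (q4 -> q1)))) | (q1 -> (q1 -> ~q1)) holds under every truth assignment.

Assume the negation and expand:
Initial set: {F (((~~q2 -> q2) & ((~q2 | q4) -> (q4 <-> (q4 -> q1)))) | (q1 -> (q1 -> ~q1)))}.
F (((~~q2 -> q2) & ((~q2 | q4) -> (q4 <-> (q4 -> q1)))) | (q1 -> (q1 -> ~q1))): α-rule — add F ((~~q2 -> q2) & ((~q2 | q4) -> (q4 <-> (q4 -> q1)))), F (q1 -> (q1 -> ~q1)).
F (q1 -> (q1 -> ~q1)): α-rule — add T q1, F (q1 -> ~q1).
F (q1 -> ~q1): α-rule — add T q1, F ~q1.
F ((~~q2 -> q2) & ((~q2 | q4) -> (q4 <-> (q4 -> q1)))): β-rule — branch into F (~~q2 -> q2)  //  F ((~q2 | q4) -> (q4 <-> (q4 -> q1))).
  branch 1 (add F (~~q2 -> q2)):
    F (~~q2 -> q2): α-rule — add T ~~q2, F q2.
    T ~~q2: drop double negation, giving T q2.
    × closes — contains both q2 and ~q2.
  branch 2 (add F ((~q2 | q4) -> (q4 <-> (q4 -> q1)))):
    F ((~q2 | q4) -> (q4 <-> (q4 -> q1))): α-rule — add T (~q2 | q4), F (q4 <-> (q4 -> q1)).
    T (~q2 | q4): β-rule — branch into T ~q2  //  T q4.
      branch 2.1 (add T ~q2):
        F (q4 <-> (q4 -> q1)): β-rule — branch into T q4, F (q4 -> q1)  //  F q4, T (q4 -> q1).
          branch 2.1.1 (add T q4, F (q4 -> q1)):
            F (q4 -> q1): α-rule — add T q4, F q1.
            × closes — contains both q1 and ~q1.
          branch 2.1.2 (add F q4, T (q4 -> q1)):
            T (q4 -> q1): β-rule — branch into F q4  //  T q1.
              branch 2.1.2.1 (add F q4):
                ○ open, literals {q1=T, q2=F, q4=F}.
              branch 2.1.2.2 (add T q1):
                ○ open, literals {q1=T, q2=F, q4=F}.
      branch 2.2 (add T q4):
        F (q4 <-> (q4 -> q1)): β-rule — branch into T q4, F (q4 -> q1)  //  F q4, T (q4 -> q1).
          branch 2.2.1 (add T q4, F (q4 -> q1)):
            F (q4 -> q1): α-rule — add T q4, F q1.
            × closes — contains both q1 and ~q1.
          branch 2.2.2 (add F q4, T (q4 -> q1)):
            × closes — contains both q4 and ~q4.
4 branches closed, 2 open.
An open branch gives a countermodel: q1=T, q2=F, q4=F (unmentioned atoms arbitrary); under it the original formula is false.

Not valid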